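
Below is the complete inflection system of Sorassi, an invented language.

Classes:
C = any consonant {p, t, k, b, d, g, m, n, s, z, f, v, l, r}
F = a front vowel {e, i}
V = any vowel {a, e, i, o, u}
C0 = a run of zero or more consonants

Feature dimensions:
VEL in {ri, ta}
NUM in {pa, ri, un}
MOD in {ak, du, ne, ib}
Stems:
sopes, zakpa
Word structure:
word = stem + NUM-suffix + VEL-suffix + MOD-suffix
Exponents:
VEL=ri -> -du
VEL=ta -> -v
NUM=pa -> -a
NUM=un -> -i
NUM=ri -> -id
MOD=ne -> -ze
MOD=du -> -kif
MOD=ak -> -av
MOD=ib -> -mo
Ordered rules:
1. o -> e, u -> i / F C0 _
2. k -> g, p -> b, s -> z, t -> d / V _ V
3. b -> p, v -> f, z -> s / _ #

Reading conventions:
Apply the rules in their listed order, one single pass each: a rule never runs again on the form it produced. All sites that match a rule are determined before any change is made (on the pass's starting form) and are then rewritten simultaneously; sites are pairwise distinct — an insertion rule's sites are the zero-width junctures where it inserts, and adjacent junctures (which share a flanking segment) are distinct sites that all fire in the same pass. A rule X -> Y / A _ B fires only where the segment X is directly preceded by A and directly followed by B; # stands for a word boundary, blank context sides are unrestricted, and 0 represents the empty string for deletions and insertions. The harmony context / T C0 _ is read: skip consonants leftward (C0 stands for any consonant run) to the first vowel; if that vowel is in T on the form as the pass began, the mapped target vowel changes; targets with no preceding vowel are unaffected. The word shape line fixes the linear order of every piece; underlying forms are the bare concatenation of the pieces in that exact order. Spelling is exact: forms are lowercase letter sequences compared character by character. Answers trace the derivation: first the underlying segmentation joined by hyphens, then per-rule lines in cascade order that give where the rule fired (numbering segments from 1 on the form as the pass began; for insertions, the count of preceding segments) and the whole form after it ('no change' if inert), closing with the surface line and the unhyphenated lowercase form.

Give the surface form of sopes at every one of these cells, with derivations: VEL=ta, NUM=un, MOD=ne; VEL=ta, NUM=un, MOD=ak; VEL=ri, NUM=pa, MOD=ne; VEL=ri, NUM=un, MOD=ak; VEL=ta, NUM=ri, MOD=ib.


cell VEL=ta, NUM=un, MOD=ne:
underlying: sopes-i-v-ze
1. o -> e, u -> i / F C0 _: no change
2. k -> g, p -> b, s -> z, t -> d / V _ V: fires at position(s) 3, 5: sobezivze
3. b -> p, v -> f, z -> s / _ #: no change
surface: sobezivze

cell VEL=ta, NUM=un, MOD=ak:
underlying: sopes-i-v-av
1. o -> e, u -> i / F C0 _: no change
2. k -> g, p -> b, s -> z, t -> d / V _ V: fires at position(s) 3, 5: sobezivav
3. b -> p, v -> f, z -> s / _ #: fires at position(s) 9: sobezivaf
surface: sobezivaf

cell VEL=ri, NUM=pa, MOD=ne:
underlying: sopes-a-du-ze
1. o -> e, u -> i / F C0 _: no change
2. k -> g, p -> b, s -> z, t -> d / V _ V: fires at position(s) 3, 5: sobezaduze
3. b -> p, v -> f, z -> s / _ #: no change
surface: sobezaduze

cell VEL=ri, NUM=un, MOD=ak:
underlying: sopes-i-du-av
1. o -> e, u -> i / F C0 _: fires at position(s) 8: sopesidiav
2. k -> g, p -> b, s -> z, t -> d / V _ V: fires at position(s) 3, 5: sobezidiav
3. b -> p, v -> f, z -> s / _ #: fires at position(s) 10: sobezidiaf
surface: sobezidiaf

cell VEL=ta, NUM=ri, MOD=ib:
underlying: sopes-id-v-mo
1. o -> e, u -> i / F C0 _: fires at position(s) 10: sopesidvme
2. k -> g, p -> b, s -> z, t -> d / V _ V: fires at position(s) 3, 5: sobezidvme
3. b -> p, v -> f, z -> s / _ #: no change
surface: sobezidvme


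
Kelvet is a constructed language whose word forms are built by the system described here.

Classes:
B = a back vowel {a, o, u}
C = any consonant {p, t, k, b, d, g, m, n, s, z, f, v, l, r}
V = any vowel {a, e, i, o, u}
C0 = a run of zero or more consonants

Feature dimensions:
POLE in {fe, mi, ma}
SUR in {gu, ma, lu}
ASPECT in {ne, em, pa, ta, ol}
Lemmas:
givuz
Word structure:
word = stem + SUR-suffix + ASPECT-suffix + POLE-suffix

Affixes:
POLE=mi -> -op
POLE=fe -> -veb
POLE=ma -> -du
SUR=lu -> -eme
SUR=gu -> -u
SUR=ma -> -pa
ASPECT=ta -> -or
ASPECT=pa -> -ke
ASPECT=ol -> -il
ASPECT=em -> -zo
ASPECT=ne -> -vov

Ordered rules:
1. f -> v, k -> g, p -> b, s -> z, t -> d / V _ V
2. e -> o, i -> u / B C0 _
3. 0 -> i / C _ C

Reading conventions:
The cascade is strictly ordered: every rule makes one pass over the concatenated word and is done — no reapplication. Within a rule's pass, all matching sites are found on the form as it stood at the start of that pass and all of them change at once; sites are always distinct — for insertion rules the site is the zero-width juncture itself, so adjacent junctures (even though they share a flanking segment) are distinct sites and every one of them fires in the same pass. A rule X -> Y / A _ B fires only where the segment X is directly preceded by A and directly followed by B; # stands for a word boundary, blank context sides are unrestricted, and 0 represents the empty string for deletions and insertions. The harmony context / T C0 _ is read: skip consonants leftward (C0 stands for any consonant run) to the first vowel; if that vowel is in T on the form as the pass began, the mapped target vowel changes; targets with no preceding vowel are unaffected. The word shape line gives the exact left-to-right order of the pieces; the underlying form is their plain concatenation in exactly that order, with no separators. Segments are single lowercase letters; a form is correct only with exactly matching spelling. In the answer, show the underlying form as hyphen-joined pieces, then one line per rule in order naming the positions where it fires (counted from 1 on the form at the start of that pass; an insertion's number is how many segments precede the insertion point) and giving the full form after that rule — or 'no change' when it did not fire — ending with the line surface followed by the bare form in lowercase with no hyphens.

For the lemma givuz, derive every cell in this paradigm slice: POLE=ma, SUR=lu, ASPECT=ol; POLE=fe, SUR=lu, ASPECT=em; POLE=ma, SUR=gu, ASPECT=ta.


cell POLE=ma, SUR=lu, ASPECT=ol:
underlying: givuz-eme-il-du
1. f -> v, k -> g, p -> b, s -> z, t -> d / V _ V: no change
2. e -> o, i -> u / B C0 _: fires at position(s) 6: givuzomeildu
3. 0 -> i / C _ C: inserts after position(s) 10: givuzomeilidu
surface: givuzomeilidu

cell POLE=fe, SUR=lu, ASPECT=em:
underlying: givuz-eme-zo-veb
1. f -> v, k -> g, p -> b, s -> z, t -> d / V _ V: no change
2. e -> o, i -> u / B C0 _: fires at position(s) 6, 12: givuzomezovob
3. 0 -> i / C _ C: no change
surface: givuzomezovob

cell POLE=ma, SUR=gu, ASPECT=ta:
underlying: givuz-u-or-du
1. f -> v, k -> g, p -> b, s -> z, t -> d / V _ V: no change
2. e -> o, i -> u / B C0 _: no change
3. 0 -> i / C _ C: inserts after position(s) 8: givuzuoridu
surface: givuzuoridu


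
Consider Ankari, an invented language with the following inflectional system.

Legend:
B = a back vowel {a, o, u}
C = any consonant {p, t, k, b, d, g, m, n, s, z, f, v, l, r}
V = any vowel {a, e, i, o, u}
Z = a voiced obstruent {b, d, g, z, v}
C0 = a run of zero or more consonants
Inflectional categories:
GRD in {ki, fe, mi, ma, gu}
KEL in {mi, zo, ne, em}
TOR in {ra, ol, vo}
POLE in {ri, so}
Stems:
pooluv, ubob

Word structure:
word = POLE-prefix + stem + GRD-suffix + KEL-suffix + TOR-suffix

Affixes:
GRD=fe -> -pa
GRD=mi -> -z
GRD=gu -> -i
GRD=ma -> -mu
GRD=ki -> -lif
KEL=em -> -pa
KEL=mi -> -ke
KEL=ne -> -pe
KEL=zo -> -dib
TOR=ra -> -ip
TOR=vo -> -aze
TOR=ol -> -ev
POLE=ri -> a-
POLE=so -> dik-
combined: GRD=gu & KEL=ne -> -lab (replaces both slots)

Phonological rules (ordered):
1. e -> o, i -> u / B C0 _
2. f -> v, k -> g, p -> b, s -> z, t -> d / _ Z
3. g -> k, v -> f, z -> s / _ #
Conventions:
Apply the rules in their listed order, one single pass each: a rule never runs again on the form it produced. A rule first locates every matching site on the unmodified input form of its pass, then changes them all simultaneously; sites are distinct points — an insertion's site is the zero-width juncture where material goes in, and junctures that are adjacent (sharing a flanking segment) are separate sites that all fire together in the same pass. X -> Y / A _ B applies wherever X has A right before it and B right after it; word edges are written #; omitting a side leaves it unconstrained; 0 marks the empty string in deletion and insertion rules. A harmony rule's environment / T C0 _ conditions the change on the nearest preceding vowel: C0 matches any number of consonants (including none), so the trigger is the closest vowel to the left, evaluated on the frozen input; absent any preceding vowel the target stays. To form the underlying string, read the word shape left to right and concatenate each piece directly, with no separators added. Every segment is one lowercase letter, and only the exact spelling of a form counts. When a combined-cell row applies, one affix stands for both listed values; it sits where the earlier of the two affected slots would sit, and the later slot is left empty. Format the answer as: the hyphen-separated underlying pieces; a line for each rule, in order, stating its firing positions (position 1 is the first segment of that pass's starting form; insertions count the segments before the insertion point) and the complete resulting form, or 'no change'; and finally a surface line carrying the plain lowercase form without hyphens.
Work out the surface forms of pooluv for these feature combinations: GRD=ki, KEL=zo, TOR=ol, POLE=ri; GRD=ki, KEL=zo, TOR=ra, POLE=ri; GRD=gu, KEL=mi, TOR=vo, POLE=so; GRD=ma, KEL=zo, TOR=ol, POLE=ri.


cell GRD=ki, KEL=zo, TOR=ol, POLE=ri:
underlying: a-pooluv-lif-dib-ev
1. e -> o, i -> u / B C0 _: fires at position(s) 9: apooluvlufdibev
2. f -> v, k -> g, p -> b, s -> z, t -> d / _ Z: fires at position(s) 10: apooluvluvdibev
3. g -> k, v -> f, z -> s / _ #: fires at position(s) 15: apooluvluvdibef
surface: apooluvluvdibef

cell GRD=ki, KEL=zo, TOR=ra, POLE=ri:
underlying: a-pooluv-lif-dib-ip
1. e -> o, i -> u / B C0 _: fires at position(s) 9: apooluvlufdibip
2. f -> v, k -> g, p -> b, s -> z, t -> d / _ Z: fires at position(s) 10: apooluvluvdibip
3. g -> k, v -> f, z -> s / _ #: no change
surface: apooluvluvdibip

cell GRD=gu, KEL=mi, TOR=vo, POLE=so:
underlying: dik-pooluv-i-ke-aze
1. e -> o, i -> u / B C0 _: fires at position(s) 10, 15: dikpooluvukeazo
2. f -> v, k -> g, p -> b, s -> z, t -> d / _ Z: no change
3. g -> k, v -> f, z -> s / _ #: no change
surface: dikpooluvukeazo

cell GRD=ma, KEL=zo, TOR=ol, POLE=ri:
underlying: a-pooluv-mu-dib-ev
1. e -> o, i -> u / B C0 _: fires at position(s) 11: apooluvmudubev
2. f -> v, k -> g, p -> b, s -> z, t -> d / _ Z: no change
3. g -> k, v -> f, z -> s / _ #: fires at position(s) 14: apooluvmudubef
surface: apooluvmudubef


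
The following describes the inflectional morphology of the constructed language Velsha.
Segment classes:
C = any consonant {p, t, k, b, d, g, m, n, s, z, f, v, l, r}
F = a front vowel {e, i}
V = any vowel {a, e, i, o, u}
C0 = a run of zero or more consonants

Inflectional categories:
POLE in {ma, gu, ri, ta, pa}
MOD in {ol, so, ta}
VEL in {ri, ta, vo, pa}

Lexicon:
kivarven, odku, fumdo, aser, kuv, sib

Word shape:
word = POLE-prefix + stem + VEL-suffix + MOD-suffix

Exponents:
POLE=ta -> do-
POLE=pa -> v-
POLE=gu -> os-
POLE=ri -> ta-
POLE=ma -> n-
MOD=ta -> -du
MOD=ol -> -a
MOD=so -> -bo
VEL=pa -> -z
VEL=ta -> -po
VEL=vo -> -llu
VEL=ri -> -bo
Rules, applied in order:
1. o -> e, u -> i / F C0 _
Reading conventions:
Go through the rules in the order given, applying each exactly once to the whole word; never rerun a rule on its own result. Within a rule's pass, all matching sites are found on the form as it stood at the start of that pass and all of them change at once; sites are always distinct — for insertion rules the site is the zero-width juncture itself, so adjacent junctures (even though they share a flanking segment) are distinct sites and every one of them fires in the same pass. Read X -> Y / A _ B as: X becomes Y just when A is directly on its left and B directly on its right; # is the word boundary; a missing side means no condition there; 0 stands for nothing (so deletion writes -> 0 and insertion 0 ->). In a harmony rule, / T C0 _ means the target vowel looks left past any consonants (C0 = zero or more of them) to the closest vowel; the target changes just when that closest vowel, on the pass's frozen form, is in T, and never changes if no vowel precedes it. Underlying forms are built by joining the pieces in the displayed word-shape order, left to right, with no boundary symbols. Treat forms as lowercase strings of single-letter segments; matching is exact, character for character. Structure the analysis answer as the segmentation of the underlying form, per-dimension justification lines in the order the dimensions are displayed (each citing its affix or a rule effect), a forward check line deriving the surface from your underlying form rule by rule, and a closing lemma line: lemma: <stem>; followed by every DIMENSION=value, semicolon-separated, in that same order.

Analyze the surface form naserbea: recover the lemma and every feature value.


underlying: n-aser-bo-a
POLE=ma - signalled by the affix n-
MOD=ol - signalled by the affix -a
VEL=ri - signalled by the affix -bo
check: naserboa -> naserbea
lemma: aser; POLE=ma; MOD=ol; VEL=ri


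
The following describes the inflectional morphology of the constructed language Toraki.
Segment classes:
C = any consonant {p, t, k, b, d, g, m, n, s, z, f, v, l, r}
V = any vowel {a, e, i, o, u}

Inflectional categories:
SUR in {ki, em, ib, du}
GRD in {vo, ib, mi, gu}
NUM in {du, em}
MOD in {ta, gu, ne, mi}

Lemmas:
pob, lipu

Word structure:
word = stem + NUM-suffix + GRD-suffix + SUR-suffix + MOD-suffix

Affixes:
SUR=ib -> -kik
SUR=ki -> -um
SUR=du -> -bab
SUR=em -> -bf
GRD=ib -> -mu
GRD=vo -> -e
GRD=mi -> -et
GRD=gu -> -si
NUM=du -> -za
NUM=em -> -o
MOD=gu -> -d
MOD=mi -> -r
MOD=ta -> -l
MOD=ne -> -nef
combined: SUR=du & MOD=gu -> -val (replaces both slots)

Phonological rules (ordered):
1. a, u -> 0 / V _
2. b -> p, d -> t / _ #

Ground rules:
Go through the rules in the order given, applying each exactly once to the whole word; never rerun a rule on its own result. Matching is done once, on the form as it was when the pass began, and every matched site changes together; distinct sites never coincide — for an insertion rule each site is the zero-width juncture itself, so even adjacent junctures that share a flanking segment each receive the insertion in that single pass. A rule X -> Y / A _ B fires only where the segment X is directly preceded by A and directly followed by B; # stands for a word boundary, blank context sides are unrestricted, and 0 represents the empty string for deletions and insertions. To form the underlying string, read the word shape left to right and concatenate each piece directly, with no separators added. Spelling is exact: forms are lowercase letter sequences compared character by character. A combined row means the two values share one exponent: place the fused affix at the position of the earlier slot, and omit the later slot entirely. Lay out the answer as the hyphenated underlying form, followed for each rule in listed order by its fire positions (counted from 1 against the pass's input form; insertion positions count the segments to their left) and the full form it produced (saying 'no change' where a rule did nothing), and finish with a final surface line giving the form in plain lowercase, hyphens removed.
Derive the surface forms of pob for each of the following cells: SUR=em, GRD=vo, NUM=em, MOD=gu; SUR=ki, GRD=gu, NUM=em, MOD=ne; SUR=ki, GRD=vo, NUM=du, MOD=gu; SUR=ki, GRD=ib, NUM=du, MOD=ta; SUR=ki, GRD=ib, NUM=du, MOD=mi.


cell SUR=em, GRD=vo, NUM=em, MOD=gu:
underlying: pob-o-e-bf-d
1. a, u -> 0 / V _: no change
2. b -> p, d -> t / _ #: fires at position(s) 8: poboebft
surface: poboebft

cell SUR=ki, GRD=gu, NUM=em, MOD=ne:
underlying: pob-o-si-um-nef
1. a, u -> 0 / V _: fires at position(s) 7: pobosimnef
2. b -> p, d -> t / _ #: no change
surface: pobosimnef

cell SUR=ki, GRD=vo, NUM=du, MOD=gu:
underlying: pob-za-e-um-d
1. a, u -> 0 / V _: fires at position(s) 7: pobzaemd
2. b -> p, d -> t / _ #: fires at position(s) 8: pobzaemt
surface: pobzaemt

cell SUR=ki, GRD=ib, NUM=du, MOD=ta:
underlying: pob-za-mu-um-l
1. a, u -> 0 / V _: fires at position(s) 8: pobzamuml
2. b -> p, d -> t / _ #: no change
surface: pobzamuml

cell SUR=ki, GRD=ib, NUM=du, MOD=mi:
underlying: pob-za-mu-um-r
1. a, u -> 0 / V _: fires at position(s) 8: pobzamumr
2. b -> p, d -> t / _ #: no change
surface: pobzamumr


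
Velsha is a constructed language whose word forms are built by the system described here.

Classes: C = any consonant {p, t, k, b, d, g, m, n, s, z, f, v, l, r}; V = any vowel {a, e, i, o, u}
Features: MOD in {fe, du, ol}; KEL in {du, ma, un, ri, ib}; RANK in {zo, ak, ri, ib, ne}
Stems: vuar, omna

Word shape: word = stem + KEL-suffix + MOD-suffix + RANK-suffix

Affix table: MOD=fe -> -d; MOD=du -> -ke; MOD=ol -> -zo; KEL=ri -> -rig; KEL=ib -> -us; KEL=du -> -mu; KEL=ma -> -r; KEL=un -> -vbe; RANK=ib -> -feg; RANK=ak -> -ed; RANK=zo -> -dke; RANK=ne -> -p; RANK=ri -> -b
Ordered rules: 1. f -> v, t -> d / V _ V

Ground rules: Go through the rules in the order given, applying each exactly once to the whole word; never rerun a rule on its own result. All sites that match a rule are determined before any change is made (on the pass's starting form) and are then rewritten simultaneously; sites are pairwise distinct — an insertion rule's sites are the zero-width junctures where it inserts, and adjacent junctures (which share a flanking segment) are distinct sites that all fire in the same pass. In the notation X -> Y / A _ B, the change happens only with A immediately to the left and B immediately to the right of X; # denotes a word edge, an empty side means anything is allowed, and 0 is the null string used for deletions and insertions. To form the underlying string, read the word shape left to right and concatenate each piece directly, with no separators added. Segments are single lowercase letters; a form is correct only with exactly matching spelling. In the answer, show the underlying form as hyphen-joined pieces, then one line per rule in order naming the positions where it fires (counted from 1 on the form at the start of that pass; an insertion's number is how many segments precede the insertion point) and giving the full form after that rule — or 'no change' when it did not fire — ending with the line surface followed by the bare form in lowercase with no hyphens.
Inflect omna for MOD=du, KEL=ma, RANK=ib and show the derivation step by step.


underlying: omna-r-ke-feg
1. f -> v, t -> d / V _ V: fires at position(s) 8: omnarkeveg
surface: omnarkeveg


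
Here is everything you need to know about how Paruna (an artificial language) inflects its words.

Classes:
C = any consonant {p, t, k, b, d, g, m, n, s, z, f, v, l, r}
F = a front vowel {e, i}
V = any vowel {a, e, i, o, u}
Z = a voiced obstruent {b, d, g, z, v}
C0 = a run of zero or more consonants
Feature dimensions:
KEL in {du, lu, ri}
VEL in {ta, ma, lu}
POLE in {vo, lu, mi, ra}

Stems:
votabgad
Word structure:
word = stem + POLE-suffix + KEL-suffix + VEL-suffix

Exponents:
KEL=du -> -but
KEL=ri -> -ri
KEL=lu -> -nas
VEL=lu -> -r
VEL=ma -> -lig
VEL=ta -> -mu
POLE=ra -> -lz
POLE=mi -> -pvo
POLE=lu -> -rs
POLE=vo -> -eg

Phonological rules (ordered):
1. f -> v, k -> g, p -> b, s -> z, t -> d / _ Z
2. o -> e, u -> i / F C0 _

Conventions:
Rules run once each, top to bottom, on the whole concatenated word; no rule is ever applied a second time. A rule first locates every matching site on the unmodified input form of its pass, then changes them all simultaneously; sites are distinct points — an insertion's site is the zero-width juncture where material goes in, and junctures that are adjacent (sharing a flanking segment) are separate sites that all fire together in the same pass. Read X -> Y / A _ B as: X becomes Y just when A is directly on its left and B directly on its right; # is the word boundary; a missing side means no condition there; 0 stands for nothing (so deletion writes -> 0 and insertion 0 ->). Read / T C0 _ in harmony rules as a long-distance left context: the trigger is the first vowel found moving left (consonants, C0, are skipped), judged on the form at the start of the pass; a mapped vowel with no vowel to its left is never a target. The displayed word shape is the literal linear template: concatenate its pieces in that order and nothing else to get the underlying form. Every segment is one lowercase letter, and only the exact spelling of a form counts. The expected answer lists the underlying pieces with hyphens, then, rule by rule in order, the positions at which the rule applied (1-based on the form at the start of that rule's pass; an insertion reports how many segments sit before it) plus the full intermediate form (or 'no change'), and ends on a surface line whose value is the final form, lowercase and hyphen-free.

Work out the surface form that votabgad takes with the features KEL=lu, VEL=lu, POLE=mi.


underlying: votabgad-pvo-nas-r
1. f -> v, k -> g, p -> b, s -> z, t -> d / _ Z: fires at position(s) 9: votabgadbvonasr
2. o -> e, u -> i / F C0 _: no change
surface: votabgadbvonasr


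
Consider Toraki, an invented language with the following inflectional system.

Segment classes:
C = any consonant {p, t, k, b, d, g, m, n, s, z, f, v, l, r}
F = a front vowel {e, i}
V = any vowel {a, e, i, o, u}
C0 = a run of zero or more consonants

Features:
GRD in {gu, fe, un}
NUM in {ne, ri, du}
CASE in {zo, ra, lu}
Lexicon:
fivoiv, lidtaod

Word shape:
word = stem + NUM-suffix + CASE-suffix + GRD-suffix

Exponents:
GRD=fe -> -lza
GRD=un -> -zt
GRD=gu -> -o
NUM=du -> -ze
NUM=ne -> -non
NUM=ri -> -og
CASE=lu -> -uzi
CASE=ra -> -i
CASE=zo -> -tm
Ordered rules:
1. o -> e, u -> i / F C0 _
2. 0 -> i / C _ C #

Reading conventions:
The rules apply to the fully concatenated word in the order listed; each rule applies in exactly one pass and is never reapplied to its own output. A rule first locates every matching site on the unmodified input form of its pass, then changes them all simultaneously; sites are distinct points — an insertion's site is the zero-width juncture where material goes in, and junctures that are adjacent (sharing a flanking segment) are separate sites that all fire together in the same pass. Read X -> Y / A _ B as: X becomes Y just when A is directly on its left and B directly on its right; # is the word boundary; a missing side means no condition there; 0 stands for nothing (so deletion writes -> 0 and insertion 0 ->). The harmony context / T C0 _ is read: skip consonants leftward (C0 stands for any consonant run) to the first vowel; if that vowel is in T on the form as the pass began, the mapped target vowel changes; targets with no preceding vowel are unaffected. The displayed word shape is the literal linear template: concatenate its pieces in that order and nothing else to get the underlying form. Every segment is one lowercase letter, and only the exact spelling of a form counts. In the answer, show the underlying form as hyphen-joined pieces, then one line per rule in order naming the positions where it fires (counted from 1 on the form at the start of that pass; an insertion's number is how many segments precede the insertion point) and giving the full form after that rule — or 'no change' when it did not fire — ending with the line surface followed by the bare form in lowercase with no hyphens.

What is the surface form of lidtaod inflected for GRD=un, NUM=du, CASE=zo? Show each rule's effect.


underlying: lidtaod-ze-tm-zt
1. o -> e, u -> i / F C0 _: no change
2. 0 -> i / C _ C #: inserts after position(s) 12: lidtaodzetmzit
surface: lidtaodzetmzit


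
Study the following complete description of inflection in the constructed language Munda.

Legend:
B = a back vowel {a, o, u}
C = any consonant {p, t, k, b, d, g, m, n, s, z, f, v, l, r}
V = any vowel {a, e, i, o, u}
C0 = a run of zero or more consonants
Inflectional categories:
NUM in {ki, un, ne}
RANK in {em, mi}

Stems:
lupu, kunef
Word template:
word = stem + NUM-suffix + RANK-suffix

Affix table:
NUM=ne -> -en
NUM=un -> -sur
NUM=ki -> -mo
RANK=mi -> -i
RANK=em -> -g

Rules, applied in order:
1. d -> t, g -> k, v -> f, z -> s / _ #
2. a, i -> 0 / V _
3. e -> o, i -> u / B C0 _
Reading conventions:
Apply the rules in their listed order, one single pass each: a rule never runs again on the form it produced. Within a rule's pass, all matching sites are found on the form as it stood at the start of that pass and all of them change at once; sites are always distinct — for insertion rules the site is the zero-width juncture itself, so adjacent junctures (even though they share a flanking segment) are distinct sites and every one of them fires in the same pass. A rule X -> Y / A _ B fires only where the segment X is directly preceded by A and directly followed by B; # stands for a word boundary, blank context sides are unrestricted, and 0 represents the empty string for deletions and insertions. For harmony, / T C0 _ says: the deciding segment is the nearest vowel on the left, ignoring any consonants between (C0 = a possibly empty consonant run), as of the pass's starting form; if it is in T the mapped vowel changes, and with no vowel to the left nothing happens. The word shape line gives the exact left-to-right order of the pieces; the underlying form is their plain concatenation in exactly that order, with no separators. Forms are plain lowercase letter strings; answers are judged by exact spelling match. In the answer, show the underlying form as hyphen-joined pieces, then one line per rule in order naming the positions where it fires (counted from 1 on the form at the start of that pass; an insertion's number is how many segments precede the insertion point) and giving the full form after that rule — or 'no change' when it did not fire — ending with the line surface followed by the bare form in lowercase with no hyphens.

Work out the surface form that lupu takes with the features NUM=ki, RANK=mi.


underlying: lupu-mo-i
1. d -> t, g -> k, v -> f, z -> s / _ #: no change
2. a, i -> 0 / V _: fires at position(s) 7: lupumo
3. e -> o, i -> u / B C0 _: no change
surface: lupumo


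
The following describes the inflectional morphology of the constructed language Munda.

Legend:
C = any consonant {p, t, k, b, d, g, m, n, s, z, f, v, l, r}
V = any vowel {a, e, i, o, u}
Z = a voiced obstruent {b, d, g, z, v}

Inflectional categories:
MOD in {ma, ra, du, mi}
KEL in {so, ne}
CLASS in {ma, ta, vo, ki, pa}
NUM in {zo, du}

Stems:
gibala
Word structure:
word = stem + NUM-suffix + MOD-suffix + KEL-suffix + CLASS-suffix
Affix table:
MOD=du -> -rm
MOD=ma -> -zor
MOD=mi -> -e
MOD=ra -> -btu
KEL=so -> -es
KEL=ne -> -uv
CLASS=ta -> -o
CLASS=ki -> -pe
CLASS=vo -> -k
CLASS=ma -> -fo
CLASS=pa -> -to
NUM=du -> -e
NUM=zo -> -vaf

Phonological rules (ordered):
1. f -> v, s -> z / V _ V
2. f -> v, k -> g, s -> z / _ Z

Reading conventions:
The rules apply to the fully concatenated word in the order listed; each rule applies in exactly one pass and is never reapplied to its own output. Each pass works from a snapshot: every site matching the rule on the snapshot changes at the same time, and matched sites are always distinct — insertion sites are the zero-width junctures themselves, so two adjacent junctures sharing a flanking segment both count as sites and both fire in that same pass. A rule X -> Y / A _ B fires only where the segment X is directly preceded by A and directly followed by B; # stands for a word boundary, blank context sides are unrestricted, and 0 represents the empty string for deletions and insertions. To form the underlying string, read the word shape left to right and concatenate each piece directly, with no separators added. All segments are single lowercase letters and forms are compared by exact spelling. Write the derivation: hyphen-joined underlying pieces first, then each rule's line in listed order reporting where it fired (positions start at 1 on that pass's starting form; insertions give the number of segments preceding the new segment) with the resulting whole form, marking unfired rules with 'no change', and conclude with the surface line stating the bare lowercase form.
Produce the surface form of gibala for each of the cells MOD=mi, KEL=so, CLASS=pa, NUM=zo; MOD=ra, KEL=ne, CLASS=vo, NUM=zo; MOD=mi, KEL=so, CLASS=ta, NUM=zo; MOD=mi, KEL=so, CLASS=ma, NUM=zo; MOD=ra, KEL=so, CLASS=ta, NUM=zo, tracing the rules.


cell MOD=mi, KEL=so, CLASS=pa, NUM=zo:
underlying: gibala-vaf-e-es-to
1. f -> v, s -> z / V _ V: fires at position(s) 9: gibalavaveesto
2. f -> v, k -> g, s -> z / _ Z: no change
surface: gibalavaveesto

cell MOD=ra, KEL=ne, CLASS=vo, NUM=zo:
underlying: gibala-vaf-btu-uv-k
1. f -> v, s -> z / V _ V: no change
2. f -> v, k -> g, s -> z / _ Z: fires at position(s) 9: gibalavavbtuuvk
surface: gibalavavbtuuvk

cell MOD=mi, KEL=so, CLASS=ta, NUM=zo:
underlying: gibala-vaf-e-es-o
1. f -> v, s -> z / V _ V: fires at position(s) 9, 12: gibalavaveezo
2. f -> v, k -> g, s -> z / _ Z: no change
surface: gibalavaveezo

cell MOD=mi, KEL=so, CLASS=ma, NUM=zo:
underlying: gibala-vaf-e-es-fo
1. f -> v, s -> z / V _ V: fires at position(s) 9: gibalavaveesfo
2. f -> v, k -> g, s -> z / _ Z: no change
surface: gibalavaveesfo

cell MOD=ra, KEL=so, CLASS=ta, NUM=zo:
underlying: gibala-vaf-btu-es-o
1. f -> v, s -> z / V _ V: fires at position(s) 14: gibalavafbtuezo
2. f -> v, k -> g, s -> z / _ Z: fires at position(s) 9: gibalavavbtuezo
surface: gibalavavbtuezo


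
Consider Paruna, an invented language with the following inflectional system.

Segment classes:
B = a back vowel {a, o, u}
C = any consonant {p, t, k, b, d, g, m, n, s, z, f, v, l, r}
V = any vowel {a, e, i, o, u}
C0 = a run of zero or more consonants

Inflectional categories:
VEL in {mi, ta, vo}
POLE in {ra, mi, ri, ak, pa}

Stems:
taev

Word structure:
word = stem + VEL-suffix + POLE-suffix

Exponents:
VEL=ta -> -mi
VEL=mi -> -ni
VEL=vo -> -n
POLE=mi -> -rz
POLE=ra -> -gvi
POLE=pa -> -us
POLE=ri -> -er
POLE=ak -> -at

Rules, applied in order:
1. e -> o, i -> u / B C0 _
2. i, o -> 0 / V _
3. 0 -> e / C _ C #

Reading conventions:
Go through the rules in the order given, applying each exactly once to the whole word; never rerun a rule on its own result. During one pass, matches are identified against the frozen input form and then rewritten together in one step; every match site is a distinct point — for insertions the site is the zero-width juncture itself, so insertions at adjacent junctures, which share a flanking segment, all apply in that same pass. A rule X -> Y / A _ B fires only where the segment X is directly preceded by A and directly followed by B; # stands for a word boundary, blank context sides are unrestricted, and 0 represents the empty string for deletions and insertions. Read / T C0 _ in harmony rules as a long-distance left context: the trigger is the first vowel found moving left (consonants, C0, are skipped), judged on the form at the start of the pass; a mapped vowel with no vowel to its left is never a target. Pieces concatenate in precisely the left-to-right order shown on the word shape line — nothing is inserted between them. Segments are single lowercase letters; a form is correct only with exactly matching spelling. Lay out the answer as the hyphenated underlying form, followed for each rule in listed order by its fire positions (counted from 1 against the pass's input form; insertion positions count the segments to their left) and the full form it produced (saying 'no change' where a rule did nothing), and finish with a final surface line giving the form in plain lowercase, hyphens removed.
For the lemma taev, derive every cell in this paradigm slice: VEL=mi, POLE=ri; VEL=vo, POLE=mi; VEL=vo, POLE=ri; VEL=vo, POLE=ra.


cell VEL=mi, POLE=ri:
underlying: taev-ni-er
1. e -> o, i -> u / B C0 _: fires at position(s) 3: taovnier
2. i, o -> 0 / V _: fires at position(s) 3: tavnier
3. 0 -> e / C _ C #: no change
surface: tavnier

cell VEL=vo, POLE=mi:
underlying: taev-n-rz
1. e -> o, i -> u / B C0 _: fires at position(s) 3: taovnrz
2. i, o -> 0 / V _: fires at position(s) 3: tavnrz
3. 0 -> e / C _ C #: inserts after position(s) 5: tavnrez
surface: tavnrez

cell VEL=vo, POLE=ri:
underlying: taev-n-er
1. e -> o, i -> u / B C0 _: fires at position(s) 3: taovner
2. i, o -> 0 / V _: fires at position(s) 3: tavner
3. 0 -> e / C _ C #: no change
surface: tavner

cell VEL=vo, POLE=ra:
underlying: taev-n-gvi
1. e -> o, i -> u / B C0 _: fires at position(s) 3: taovngvi
2. i, o -> 0 / V _: fires at position(s) 3: tavngvi
3. 0 -> e / C _ C #: no change
surface: tavngvi


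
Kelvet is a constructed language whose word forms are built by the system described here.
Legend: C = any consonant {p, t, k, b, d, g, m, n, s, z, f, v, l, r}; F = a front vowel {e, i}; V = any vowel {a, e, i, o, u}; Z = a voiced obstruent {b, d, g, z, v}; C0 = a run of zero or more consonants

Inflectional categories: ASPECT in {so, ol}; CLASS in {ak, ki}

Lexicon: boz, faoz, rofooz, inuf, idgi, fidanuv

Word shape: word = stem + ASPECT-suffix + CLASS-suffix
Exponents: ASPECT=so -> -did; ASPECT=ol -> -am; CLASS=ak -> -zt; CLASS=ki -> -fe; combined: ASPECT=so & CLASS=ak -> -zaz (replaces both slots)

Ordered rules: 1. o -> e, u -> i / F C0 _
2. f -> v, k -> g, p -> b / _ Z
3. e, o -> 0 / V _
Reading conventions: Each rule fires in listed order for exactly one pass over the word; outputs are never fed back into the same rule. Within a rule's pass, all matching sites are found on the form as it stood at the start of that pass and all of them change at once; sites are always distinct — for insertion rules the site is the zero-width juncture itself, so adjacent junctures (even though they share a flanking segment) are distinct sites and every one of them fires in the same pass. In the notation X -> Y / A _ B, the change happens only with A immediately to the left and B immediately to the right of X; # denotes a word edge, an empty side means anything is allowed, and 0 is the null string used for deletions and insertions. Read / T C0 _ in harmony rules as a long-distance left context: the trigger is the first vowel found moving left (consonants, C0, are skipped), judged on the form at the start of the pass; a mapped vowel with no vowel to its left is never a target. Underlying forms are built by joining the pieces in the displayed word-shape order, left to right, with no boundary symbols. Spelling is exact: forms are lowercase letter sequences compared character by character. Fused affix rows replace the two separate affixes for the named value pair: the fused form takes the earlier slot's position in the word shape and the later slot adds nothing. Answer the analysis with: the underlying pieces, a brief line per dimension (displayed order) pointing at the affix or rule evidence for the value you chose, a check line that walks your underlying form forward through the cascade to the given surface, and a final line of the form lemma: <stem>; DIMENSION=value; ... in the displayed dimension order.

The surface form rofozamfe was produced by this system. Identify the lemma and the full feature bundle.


underlying: rofooz-am-fe
ASPECT=ol - signalled by the affix -am
CLASS=ki - signalled by the affix -fe
check: rofoozamfe -> rofoozamfe -> rofoozamfe -> rofozamfe
lemma: rofooz; ASPECT=ol; CLASS=ki


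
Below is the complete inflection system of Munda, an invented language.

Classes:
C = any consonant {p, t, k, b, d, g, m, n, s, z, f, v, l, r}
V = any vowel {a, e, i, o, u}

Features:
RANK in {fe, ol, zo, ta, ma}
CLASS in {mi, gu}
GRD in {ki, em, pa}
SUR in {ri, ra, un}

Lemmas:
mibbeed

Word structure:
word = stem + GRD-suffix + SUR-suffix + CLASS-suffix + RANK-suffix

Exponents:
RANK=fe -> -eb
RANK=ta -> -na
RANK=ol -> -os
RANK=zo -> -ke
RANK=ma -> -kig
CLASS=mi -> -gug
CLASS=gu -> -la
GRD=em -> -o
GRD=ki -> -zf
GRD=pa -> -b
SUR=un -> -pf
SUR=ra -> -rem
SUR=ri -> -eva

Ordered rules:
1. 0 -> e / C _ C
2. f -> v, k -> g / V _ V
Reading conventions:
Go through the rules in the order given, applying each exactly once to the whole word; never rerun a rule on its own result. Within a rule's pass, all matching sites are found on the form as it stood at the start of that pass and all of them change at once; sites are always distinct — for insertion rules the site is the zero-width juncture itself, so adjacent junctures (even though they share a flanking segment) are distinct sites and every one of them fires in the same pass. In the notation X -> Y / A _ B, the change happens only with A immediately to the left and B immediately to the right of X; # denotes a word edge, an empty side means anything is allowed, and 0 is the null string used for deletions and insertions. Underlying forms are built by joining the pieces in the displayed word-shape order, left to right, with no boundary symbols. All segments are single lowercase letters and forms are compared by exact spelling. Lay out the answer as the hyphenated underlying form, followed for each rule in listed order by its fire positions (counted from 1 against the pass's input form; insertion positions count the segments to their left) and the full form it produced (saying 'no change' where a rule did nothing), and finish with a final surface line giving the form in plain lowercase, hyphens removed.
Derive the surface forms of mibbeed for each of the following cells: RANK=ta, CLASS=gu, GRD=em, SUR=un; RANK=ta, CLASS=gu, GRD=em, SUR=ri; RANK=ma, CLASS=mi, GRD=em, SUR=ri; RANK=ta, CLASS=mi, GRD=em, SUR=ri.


cell RANK=ta, CLASS=gu, GRD=em, SUR=un:
underlying: mibbeed-o-pf-la-na
1. 0 -> e / C _ C: inserts after position(s) 3, 9, 10: mibebeedopefelana
2. f -> v, k -> g / V _ V: fires at position(s) 12: mibebeedopevelana
surface: mibebeedopevelana

cell RANK=ta, CLASS=gu, GRD=em, SUR=ri:
underlying: mibbeed-o-eva-la-na
1. 0 -> e / C _ C: inserts after position(s) 3: mibebeedoevalana
2. f -> v, k -> g / V _ V: no change
surface: mibebeedoevalana

cell RANK=ma, CLASS=mi, GRD=em, SUR=ri:
underlying: mibbeed-o-eva-gug-kig
1. 0 -> e / C _ C: inserts after position(s) 3, 14: mibebeedoevagugekig
2. f -> v, k -> g / V _ V: fires at position(s) 17: mibebeedoevagugegig
surface: mibebeedoevagugegig

cell RANK=ta, CLASS=mi, GRD=em, SUR=ri:
underlying: mibbeed-o-eva-gug-na
1. 0 -> e / C _ C: inserts after position(s) 3, 14: mibebeedoevagugena
2. f -> v, k -> g / V _ V: no change
surface: mibebeedoevagugena


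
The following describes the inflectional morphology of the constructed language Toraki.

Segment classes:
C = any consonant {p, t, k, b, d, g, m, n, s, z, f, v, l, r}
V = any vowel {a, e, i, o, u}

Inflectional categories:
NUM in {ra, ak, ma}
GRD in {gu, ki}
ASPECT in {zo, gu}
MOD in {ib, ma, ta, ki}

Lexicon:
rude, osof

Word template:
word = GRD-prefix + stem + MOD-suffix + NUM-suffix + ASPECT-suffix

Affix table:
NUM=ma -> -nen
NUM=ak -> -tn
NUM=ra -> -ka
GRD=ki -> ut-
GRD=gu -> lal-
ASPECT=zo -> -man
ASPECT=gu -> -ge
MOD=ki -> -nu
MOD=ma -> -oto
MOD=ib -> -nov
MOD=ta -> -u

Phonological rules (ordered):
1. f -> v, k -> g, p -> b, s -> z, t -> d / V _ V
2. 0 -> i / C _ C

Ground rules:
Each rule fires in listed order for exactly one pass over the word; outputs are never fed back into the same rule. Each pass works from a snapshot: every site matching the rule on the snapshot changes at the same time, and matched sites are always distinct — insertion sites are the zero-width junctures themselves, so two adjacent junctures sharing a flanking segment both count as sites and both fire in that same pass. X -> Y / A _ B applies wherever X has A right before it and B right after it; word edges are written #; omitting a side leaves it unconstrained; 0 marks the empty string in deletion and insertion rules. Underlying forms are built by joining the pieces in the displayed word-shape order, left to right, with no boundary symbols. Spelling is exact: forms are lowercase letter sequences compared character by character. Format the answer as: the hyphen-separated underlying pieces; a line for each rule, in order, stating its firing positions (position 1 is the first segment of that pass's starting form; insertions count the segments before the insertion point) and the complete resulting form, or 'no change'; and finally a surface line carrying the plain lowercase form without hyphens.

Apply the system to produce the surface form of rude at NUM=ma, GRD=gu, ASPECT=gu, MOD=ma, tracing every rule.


underlying: lal-rude-oto-nen-ge
1. f -> v, k -> g, p -> b, s -> z, t -> d / V _ V: fires at position(s) 9: lalrudeodonenge
2. 0 -> i / C _ C: inserts after position(s) 3, 13: lalirudeodonenige
surface: lalirudeodonenige
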